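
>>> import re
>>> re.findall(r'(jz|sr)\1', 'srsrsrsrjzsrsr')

After group 1 captures some text, `\1` only succeeds where that same text appears again.
`findall` collects group 1 from each match (3 total).

['sr', 'sr', 'sr']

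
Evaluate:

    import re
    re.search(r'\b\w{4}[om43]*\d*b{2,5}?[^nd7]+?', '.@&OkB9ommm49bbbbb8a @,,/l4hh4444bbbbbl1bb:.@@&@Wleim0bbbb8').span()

Pattern: a word boundary (`\b`, zero-width); then exactly 4 of a word character, then zero or more of one of [om43]; then zero or more of a digit, then 2 to 5 of a literal 'b' (lazy), then one or more of any character except [nd7] (lazy).
With the lazy modifier that quantifier settles for the fewest repetitions that let the rest of the pattern succeed (the atoms after it are unaffected and can still be greedy).
Unlike `match`, `search` isn't anchored — it looks for the pattern anywhere in the string.
The match spans [3:16] → 'OkB9ommm49bbb'.

(3, 16)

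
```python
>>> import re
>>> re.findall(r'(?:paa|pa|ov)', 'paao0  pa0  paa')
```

['paa', 'pa', 'paa']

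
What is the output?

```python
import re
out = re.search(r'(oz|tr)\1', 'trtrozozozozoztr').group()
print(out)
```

The backreference `\1` re-matches whatever the first group consumed, character for character.
`re.search` tries every starting position until one works.
The match spans [0:4] → 'trtr'.
Captured: group 1 = 'tr'.

trtr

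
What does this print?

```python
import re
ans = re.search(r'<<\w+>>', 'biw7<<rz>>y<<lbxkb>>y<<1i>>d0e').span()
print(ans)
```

`re.search` tries every starting position until one works.
The match spans [4:10] → '<<rz>>'.

(4, 10)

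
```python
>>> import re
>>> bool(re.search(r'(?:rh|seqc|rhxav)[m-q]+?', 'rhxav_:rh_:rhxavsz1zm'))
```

False

`re.search` tries every starting position until one works.
Here nothing in the string fits, so the call returns None, and `bool(None)` is False.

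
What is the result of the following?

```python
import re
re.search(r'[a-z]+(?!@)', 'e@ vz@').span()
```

(3, 4)

The negative lookahead/lookbehind blocks any match where the forbidden context is present.
`re.search` scans for the first position where the pattern succeeds.
The match spans [3:4] → 'v'.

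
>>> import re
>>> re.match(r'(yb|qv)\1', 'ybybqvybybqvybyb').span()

(0, 4)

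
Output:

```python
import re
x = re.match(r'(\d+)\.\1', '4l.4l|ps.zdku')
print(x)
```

None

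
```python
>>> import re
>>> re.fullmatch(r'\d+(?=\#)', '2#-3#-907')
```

None

The `(?=…)`/`(?<=…)` assertion just peeks at neighbouring text; it doesn't advance the match position.
`re.fullmatch` requires the pattern to consume the entire string.
Here the string isn't matched end-to-end, so the call returns None.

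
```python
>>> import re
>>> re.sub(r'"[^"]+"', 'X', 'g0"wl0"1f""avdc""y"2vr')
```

`sub` substitutes 'X' at each match site.

'g0X1f"XX2vr'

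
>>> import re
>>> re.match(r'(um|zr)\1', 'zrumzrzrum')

The backreference `\1` re-matches whatever the first group consumed, character for character.
With `match`, the pattern is implicitly anchored at the beginning.
Here the string doesn't start with a match, so the call returns None.

None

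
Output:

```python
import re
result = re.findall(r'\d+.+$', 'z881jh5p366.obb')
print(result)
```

Since nothing is captured, `findall` lists the 1 matched substring directly.

['881jh5p366.obb']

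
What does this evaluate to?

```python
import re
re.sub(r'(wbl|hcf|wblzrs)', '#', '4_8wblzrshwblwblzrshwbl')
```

'4_8#zrsh##zrsh#'

Alternation isn't longest-match — the leftmost alternative that fits at this position is chosen.
`sub` substitutes '#' at each match site.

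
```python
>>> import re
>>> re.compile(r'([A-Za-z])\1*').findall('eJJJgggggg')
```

After group 1 captures some text, `\1` only succeeds where that same text appears again.
Walking the string: at [0:1] match 'e', group 1 = 'e'; at [1:4] match 'JJJ', group 1 = 'J'; at [4:10] match 'gggggg', group 1 = 'g'.
`findall` collects group 1 from each match (3 total).

['e', 'J', 'g']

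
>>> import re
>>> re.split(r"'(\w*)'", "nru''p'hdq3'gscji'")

['nru', '', 'p', 'hdq3', "gscji'"]

Matches to split on: at [3:5] → "''"; at [6:12] → "'hdq3'".
The group in the pattern means `split` returns the separators' captures alongside the pieces.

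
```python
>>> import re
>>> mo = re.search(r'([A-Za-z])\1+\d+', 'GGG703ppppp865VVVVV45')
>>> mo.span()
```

(0, 6)

`\1` has to match the exact text group 1 already captured.
`re.search` tries every starting position until one works.
The match spans [0:6] → 'GGG703'.
Captured: group 1 = 'G'.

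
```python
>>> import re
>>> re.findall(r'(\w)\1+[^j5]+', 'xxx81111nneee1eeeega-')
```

['x']

A backreference is literal: `\1` must see the identical characters the first group matched.
Walking the string: at [0:21] match 'xxx81111nneee1eeeega-', group 1 = 'x'.
Because there's exactly one group, `findall` drops the full match and keeps group 1 from the one hit.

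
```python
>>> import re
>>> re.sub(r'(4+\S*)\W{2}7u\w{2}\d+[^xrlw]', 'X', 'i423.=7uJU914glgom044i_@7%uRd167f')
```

Pattern: one or more of the literal '4', then zero or more of a non-whitespace character (captured); then exactly 2 of a non-word character, then the literal '7u', then exactly 2 of a word character; then one or more of a digit, then any character except [xrlw].
Each match is replaced by 'X'.

'iXlgom044i_@7%uRd167f'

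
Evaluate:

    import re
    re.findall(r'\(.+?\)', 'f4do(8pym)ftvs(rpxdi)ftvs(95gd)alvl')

['(8pym)', '(rpxdi)', '(95gd)']

A `+?`/`*?`/`{m,n}?` starts at its minimum and grows only as far as needed for what follows to match.
`findall` yields the raw match text (3 of them) because the pattern has no groups.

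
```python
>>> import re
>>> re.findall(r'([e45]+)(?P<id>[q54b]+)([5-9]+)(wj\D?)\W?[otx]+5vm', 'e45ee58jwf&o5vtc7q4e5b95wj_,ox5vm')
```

[('4e5', 'b', '95', 'wj_')]

The pattern matches one or more of one of [e45] (captured); then one or more of one of [q54b] (captured as 'id'); then one or more of a character in [5-9] (captured); then the literal 'wj', then optionally a non-digit (captured); then optionally a non-word character, then one or more of one of [otx], then the literal '5vm'.
Multiple groups make `findall` return tuples — one 4-tuple for the one match.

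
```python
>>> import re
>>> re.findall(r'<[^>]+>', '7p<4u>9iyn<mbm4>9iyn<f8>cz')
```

['<4u>', '<mbm4>', '<f8>']

Matches: at [2:6] → '<4u>'; at [10:16] → '<mbm4>'; at [20:24] → '<f8>'.
With no groups in the pattern, `findall` gives back each whole match — 3 here.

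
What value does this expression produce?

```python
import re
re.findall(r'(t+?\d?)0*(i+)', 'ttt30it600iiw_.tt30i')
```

[('ttt3', 'i'), ('t6', 'ii'), ('tt3', 'i')]

This matches one or more of a literal 't' (lazy), then optionally a digit (captured); then zero or more of a literal '0'; then one or more of a literal 'i' (captured).
Walking the string: at [0:6] match 'ttt30i', groups = ('ttt3', 'i'); at [6:12] match 't600ii', groups = ('t6', 'ii'); at [15:20] match 'tt30i', groups = ('tt3', 'i').
With 2 capturing groups, `findall` returns a 2-tuple per match.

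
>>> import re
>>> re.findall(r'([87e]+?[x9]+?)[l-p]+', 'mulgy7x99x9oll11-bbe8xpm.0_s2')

['7x99x9', 'e8x']

One capturing group, so `findall` returns just the captured substring from each match — 2 in all.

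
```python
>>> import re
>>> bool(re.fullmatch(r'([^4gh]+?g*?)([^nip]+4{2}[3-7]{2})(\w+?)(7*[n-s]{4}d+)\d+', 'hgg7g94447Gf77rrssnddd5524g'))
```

False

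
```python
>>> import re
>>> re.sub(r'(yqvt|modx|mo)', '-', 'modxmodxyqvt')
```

`|` is ordered: at each position the engine commits to the first alternative that works.
Every occurrence is swapped for '-'.

'---'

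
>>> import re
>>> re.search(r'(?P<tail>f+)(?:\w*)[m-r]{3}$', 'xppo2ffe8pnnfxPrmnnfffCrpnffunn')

This matches one or more of a literal 'f' (captured as 'tail'); then zero or more of a word character (non-capturing group); then exactly 3 of a character in [m-r]; then anchored at the end.
`re.search` tries every starting position until one works.
Here no position works, so the call returns None.

None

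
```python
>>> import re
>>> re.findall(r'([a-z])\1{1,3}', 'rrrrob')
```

['r']

`\1` is not a pattern — it's the concrete string captured by group 1, re-applied verbatim.
Walking the string: at [0:4] match 'rrrr', group 1 = 'r'.
Because there's exactly one group, `findall` drops the full match and keeps group 1 from the one hit.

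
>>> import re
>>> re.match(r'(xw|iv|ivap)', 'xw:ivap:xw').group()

'xw'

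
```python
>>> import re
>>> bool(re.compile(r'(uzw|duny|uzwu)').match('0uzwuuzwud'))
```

False

`match` is anchored at position 0; if the pattern doesn't fit there, it returns None.
Here position 0 doesn't satisfy it, so the call returns None, and `bool(None)` is False.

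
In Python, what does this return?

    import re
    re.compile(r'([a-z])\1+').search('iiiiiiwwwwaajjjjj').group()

A backreference is literal: `\1` must see the identical characters the first group matched.
`search` walks the string left to right and returns the first match it finds.
The match spans [0:6] → 'iiiiii'.
Captured: group 1 = 'i'.

'iiiiii'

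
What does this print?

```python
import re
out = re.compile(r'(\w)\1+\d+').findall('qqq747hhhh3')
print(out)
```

['q', 'h']

`\1` is not a pattern — it's the concrete string captured by group 1, re-applied verbatim.
Walking the string: at [0:6] match 'qqq747', group 1 = 'q'; at [6:11] match 'hhhh3', group 1 = 'h'.
Because there's exactly one group, `findall` drops the full match and keeps group 1 from each hit.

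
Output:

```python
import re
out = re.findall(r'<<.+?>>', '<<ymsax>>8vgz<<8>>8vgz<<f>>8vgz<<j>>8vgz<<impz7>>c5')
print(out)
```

['<<ymsax>>', '<<8>>', '<<f>>', '<<j>>', '<<impz7>>']

`findall` yields the raw match text (5 of them) because the pattern has no groups.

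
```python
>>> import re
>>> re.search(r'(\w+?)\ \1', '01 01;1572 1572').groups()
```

('01',)

`\1` has to match the exact text group 1 already captured.
`re.search` scans for the first position where the pattern succeeds.
The match spans [0:5] → '01 01'.
Captured: group 1 = '01'.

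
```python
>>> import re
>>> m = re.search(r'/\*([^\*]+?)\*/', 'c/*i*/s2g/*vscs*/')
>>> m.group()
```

`search` walks the string left to right and returns the first match it finds.
The match spans [1:6] → '/*i*/'.
Captured: group 1 = 'i'.

'/*i*/'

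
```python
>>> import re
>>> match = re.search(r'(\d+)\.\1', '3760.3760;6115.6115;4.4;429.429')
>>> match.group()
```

`\1` has to match the exact text group 1 already captured.
The match spans [0:9] → '3760.3760'.

'3760.3760'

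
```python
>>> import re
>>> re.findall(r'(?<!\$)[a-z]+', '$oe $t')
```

['e']

A negative assertion filters positions out without eating any characters.
Scanning left to right: at [2:3] → 'e'.
No capturing groups, so `findall` returns the 1 full match string.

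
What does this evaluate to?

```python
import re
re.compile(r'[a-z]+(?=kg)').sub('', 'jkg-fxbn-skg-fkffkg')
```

'kg-fxbn-kg-kg'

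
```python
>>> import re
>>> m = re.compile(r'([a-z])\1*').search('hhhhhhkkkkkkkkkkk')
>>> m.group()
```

'hhhhhh'

`\1` has to match the exact text group 1 already captured.
`re.search` scans for the first position where the pattern succeeds.
The match spans [0:6] → 'hhhhhh'.
Captured: group 1 = 'h'.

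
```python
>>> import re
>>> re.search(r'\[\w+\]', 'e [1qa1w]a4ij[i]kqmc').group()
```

`re.search` scans for the first position where the pattern succeeds.
The match spans [2:9] → '[1qa1w]'.

'[1qa1w]'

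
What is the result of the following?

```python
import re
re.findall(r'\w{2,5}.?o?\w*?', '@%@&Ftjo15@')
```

['Ftjo15']

The pattern matches 2 to 5 of a word character, then optionally any character, then optionally the literal 'o'; then zero or more of a word character (lazy).
`findall` yields the raw match text (1 of them) because the pattern has no groups.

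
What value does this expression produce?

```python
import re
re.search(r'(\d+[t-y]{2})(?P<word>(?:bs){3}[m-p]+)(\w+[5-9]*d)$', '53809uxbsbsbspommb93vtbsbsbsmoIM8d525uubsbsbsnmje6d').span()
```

The match spans [0:51] → '53809uxbsbsbspommb93vtbsbsbsmoIM8d525uubsbsbsnmje6d'.

(0, 51)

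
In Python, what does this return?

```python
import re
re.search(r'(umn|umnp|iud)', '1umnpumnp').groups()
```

Branches in `(...|...)` are attempted left-to-right; the first branch that allows the whole pattern to succeed is taken.
`re.search` scans for the first position where the pattern succeeds.
The match spans [1:4] → 'umn'.
Captured: group 1 = 'umn'.

('umn',)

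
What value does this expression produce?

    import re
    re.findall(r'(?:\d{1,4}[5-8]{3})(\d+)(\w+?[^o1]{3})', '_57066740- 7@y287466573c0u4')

[('4', '0- 7'), ('73', 'c0u4')]

Multiple groups make `findall` return tuples — one 2-tuple for each match.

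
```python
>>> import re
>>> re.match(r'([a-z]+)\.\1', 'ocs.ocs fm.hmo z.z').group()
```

'ocs.ocs'

A backreference is literal: `\1` must see the identical characters the first group matched.
`match` is anchored at position 0; if the pattern doesn't fit there, it returns None.
The match spans [0:7] → 'ocs.ocs'.
Captured: group 1 = 'ocs'.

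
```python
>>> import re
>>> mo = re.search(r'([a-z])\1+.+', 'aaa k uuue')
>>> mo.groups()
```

The match spans [0:10] → 'aaa k uuue'.
Captured: group 1 = 'a'.

('a',)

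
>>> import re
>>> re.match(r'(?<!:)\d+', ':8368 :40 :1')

None

Because the assertion is negative and zero-width, positions next to the forbidden text are skipped.
With `match`, the pattern is implicitly anchored at the beginning.
Here the pattern fails at index 0, so the call returns None.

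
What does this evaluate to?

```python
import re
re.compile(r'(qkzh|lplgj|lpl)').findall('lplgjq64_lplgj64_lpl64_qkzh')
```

['lplgj', 'lplgj', 'lpl', 'qkzh']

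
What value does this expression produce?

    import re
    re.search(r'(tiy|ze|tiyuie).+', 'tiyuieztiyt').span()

(0, 11)

`re.search` scans for the first position where the pattern succeeds.
The match spans [0:11] → 'tiyuieztiyt'.
Captured: group 1 = 'tiy'.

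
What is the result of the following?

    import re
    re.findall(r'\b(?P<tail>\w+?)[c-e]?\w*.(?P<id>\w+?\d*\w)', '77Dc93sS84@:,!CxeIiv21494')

[('7', '84'), ('C', '94')]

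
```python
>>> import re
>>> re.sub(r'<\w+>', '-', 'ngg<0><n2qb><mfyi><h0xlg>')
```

Matches: at [3:6] → '<0>'; at [6:12] → '<n2qb>'; at [12:18] → '<mfyi>'; at [18:25] → '<h0xlg>'.
Each match is replaced by '-'.

'ngg----'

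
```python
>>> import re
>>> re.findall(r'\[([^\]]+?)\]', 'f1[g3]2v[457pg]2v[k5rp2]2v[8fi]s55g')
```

['g3', '457pg', 'k5rp2', '8fi']

Walking the string: at [2:6] match '[g3]', group 1 = 'g3'; at [8:15] match '[457pg]', group 1 = '457pg'; at [17:24] match '[k5rp2]', group 1 = 'k5rp2'; at [26:31] match '[8fi]', group 1 = '8fi'.
`findall` collects group 1 from each match (4 total).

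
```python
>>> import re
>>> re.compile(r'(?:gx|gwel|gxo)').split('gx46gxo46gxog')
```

['', '46', 'o46', 'og']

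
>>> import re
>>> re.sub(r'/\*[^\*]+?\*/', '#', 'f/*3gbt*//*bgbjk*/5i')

'f##5i'

Matches: at [1:9] → '/*3gbt*/'; at [9:18] → '/*bgbjk*/'.
`sub` substitutes '#' at each match site.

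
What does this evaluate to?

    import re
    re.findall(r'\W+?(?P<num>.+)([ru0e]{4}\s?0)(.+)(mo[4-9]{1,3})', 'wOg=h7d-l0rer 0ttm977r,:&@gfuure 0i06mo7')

This matches one or more of a non-word character (lazy); then one or more of any character (captured as 'num'); then exactly 4 of one of [ru0e], then optionally whitespace, then the literal '0' (captured); then one or more of any character (captured); then the literal 'mo', then 1 to 3 of a character in [4-9] (captured).
Multiple groups make `findall` return tuples — one 4-tuple for the one match.

[('h7d-l0rer 0ttm977r,:&@gf', 'uure 0', 'i06', 'mo7')]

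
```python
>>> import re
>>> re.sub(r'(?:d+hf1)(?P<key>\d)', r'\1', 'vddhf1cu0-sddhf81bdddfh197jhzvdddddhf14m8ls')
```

'vddhf1cu0-sddhf81bdddfh197jhzv4m8ls'

The pattern matches one or more of the literal 'd', then the literal 'hf1' (non-capturing group); then a digit (captured as 'key').
Matches: at [30:39] → 'dddddhf14'.
`\1` in the replacement pulls in group 1's text for each match.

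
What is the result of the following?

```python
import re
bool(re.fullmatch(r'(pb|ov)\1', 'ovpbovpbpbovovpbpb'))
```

False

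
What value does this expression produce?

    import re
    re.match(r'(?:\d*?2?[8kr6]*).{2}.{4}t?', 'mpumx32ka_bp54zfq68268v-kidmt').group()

This matches zero or more of a digit (lazy), then optionally the literal '2', then zero or more of one of [8kr6] (non-capturing group); then exactly 2 of any character, then exactly 4 of any character, then optionally the literal 't'.
With `match`, the pattern is implicitly anchored at the beginning.
The match spans [0:6] → 'mpumx3'.

'mpumx3'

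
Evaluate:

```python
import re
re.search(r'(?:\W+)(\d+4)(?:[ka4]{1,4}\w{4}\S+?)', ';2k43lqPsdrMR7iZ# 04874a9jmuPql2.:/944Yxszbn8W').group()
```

'# 04874a9jmuP'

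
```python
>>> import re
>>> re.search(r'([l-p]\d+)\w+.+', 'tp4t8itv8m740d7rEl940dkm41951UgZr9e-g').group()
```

'p4t8itv8m740d7rEl940dkm41951UgZr9e-g'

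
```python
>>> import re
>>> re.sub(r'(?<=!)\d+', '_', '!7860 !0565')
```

'!_ !_'

Because the assertion is zero-width, the text it checks is not consumed and won't appear in the result.
Matches: at [1:5] → '7860'; at [7:11] → '0565'.
Each match is replaced by '_'.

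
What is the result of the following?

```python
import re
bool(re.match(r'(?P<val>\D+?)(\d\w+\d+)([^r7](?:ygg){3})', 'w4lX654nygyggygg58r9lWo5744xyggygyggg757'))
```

`re.match` only tries the pattern at the start of the string.
Here the string doesn't start with a match, so the call returns None, and `bool(None)` is False.

False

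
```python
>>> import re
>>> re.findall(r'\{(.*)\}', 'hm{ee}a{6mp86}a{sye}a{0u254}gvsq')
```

Scanning left to right: at [2:28] match '{ee}a{6mp86}a{sye}a{0u254}', group 1 = 'ee}a{6mp86}a{sye}a{0u254'.
One capturing group, so `findall` returns just the captured substring from the one match — 1 in all.

['ee}a{6mp86}a{sye}a{0u254']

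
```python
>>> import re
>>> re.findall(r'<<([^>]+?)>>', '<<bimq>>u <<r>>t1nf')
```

['bimq', 'r']

`findall` collects group 1 from each match (2 total).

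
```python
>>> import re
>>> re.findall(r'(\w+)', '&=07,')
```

The pattern matches one or more of a word character (captured).
Walking the string: at [2:4] match '07', group 1 = '07'.
Because there's exactly one group, `findall` drops the full match and keeps group 1 from the one hit.

['07']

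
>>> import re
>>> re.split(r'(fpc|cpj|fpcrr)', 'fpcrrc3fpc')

The regex engine tests alternatives in the order written; an earlier branch that matches wins even if a later one would match more.
With a capturing group present, the delimiter's captured portion is kept in the result list.

['', 'fpc', 'rrc3', 'fpc', '']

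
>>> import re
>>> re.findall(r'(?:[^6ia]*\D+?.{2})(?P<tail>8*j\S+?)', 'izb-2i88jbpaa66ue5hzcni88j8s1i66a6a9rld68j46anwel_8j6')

['88jb', 'j8', 'j4', '8j6']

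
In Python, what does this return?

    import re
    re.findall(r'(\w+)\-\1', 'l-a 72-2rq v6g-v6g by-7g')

['2', 'v6g']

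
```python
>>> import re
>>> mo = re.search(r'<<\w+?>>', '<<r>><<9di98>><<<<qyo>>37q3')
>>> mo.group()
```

Unlike `match`, `search` isn't anchored — it looks for the pattern anywhere in the string.
The match spans [0:5] → '<<r>>'.

'<<r>>'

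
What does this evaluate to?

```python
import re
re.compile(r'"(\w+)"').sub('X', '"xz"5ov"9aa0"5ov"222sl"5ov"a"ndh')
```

'X5ovX5ovX5ovXndh'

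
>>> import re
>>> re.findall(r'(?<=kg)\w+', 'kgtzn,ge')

['tzn']

The `(?=…)`/`(?<=…)` assertion just peeks at neighbouring text; it doesn't advance the match position.
Walking the string: at [2:5] → 'tzn'.
With no groups in the pattern, `findall` gives back each whole match — 1 here.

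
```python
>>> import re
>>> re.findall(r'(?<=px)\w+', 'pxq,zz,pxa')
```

['q', 'a']

Because the assertion is zero-width, the text it checks is not consumed and won't appear in the result.
Scanning left to right: at [2:3] → 'q'; at [9:10] → 'a'.
No capturing groups, so `findall` returns the 2 full match strings.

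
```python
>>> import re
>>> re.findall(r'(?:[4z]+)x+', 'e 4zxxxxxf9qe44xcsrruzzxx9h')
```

['4zxxxxx', '44x', 'zzxx']

The pattern matches one or more of one of [4z] (non-capturing group); then one or more of a literal 'x'.
Walking the string: at [2:9] → '4zxxxxx'; at [13:16] → '44x'; at [21:25] → 'zzxx'.
No capturing groups, so `findall` returns the 3 full match strings.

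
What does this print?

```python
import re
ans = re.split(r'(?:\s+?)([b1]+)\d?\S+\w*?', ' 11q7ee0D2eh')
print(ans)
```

['', '11', '']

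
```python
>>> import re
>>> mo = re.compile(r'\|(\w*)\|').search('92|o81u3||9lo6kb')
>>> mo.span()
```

Unlike `match`, `search` isn't anchored — it looks for the pattern anywhere in the string.
The match spans [2:9] → '|o81u3|'.
Captured: group 1 = 'o81u3'.

(2, 9)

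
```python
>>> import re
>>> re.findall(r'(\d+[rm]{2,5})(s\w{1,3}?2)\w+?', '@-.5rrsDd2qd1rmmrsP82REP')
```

[('5rr', 'sDd2'), ('1rmmr', 'sP82')]

This matches one or more of a digit, then 2 to 5 of one of [rm] (captured); then a literal 's', then 1 to 3 of a word character (lazy), then a literal '2' (captured); then one or more of a word character (lazy).
Walking the string: at [3:11] match '5rrsDd2q', groups = ('5rr', 'sDd2'); at [12:22] match '1rmmrsP82R', groups = ('1rmmr', 'sP82').
Multiple groups make `findall` return tuples — one 2-tuple for each match.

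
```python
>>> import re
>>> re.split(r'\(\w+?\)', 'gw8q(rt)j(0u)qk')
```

Matches to split on: at [4:8] → '(rt)'; at [9:13] → '(0u)'.
Splitting on the pattern gives 3 pieces.

['gw8q', 'j', 'qk']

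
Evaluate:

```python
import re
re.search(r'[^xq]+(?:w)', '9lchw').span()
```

(0, 5)

The match spans [0:5] → '9lchw'.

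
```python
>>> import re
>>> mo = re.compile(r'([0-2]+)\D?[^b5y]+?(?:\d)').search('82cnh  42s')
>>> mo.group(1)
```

Pattern: one or more of a character in [0-2] (captured); then optionally a non-digit, then one or more of any character except [b5y] (lazy); then a digit (non-capturing group).
The `?` after the quantifier makes it lazy — it takes as little as possible before letting the rest of the pattern try.
`re.search` scans for the first position where the pattern succeeds.
The match spans [1:8] → '2cnh  4'.
Captured: group 1 = '2'.

'2'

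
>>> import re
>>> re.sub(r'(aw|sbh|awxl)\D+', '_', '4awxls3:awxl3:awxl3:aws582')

Each match is replaced by '_'.

'4_3:_3:_3:_582'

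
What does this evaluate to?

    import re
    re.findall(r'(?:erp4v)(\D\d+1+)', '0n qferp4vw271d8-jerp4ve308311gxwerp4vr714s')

['w271', 'e308311', 'r71']

The pattern matches the literal 'er', then the literal 'p4v' (non-capturing group); then a non-digit, then one or more of a digit, then one or more of the literal '1' (captured).
Walking the string: at [5:14] match 'erp4vw271', group 1 = 'w271'; at [18:30] match 'erp4ve308311', group 1 = 'e308311'; at [33:41] match 'erp4vr71', group 1 = 'r71'.
`findall` collects group 1 from each match (3 total).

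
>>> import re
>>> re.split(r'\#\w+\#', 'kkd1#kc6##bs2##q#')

['kkd1', '', '', '']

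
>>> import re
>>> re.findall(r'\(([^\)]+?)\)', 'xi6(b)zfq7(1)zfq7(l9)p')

Matches: at [3:6] match '(b)', group 1 = 'b'; at [10:13] match '(1)', group 1 = '1'; at [17:21] match '(l9)', group 1 = 'l9'.
One capturing group, so `findall` returns just the captured substring from each match — 3 in all.

['b', '1', 'l9']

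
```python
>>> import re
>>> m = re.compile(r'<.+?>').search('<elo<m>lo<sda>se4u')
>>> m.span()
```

(0, 7)

Because the quantifier is non-greedy, it stops expanding at the earliest point where the rest of the pattern can succeed.
The match spans [0:7] → '<elo<m>'.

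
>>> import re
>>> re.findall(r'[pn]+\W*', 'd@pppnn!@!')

The pattern matches one or more of one of [pn]; then zero or more of a non-word character.
Matches: at [2:10] → 'pppnn!@!'.
`findall` yields the raw match text (1 of them) because the pattern has no groups.

['pppnn!@!']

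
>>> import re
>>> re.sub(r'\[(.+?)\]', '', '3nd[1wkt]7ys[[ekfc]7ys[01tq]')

With the lazy modifier that quantifier settles for the fewest repetitions that let the rest of the pattern succeed (the atoms after it are unaffected and can still be greedy).
Matches: at [3:9] → '[1wkt]'; at [12:19] → '[[ekfc]'; at [22:28] → '[01tq]'.
Each match is replaced by ''.

'3nd7ys7ys'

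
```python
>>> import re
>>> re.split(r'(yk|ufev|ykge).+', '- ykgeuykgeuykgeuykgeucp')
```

['- ', 'yk', '']

`|` is ordered: at each position the engine commits to the first alternative that works.
The group in the pattern means `split` returns the separators' captures alongside the pieces.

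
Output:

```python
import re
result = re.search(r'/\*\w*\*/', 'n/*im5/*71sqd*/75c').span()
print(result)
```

Unlike `match`, `search` isn't anchored — it looks for the pattern anywhere in the string.
The match spans [6:15] → '/*71sqd*/'.

(6, 15)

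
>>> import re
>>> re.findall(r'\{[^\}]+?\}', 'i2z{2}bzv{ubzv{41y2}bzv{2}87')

Since nothing is captured, `findall` lists the 3 matched substrings directly.

['{2}', '{ubzv{41y2}', '{2}']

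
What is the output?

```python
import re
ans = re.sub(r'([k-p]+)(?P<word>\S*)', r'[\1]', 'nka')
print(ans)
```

This matches one or more of a character in [k-p] (captured); then zero or more of a non-whitespace character (captured as 'word').
`\1` in the replacement pulls in group 1's text for each match.

[nk]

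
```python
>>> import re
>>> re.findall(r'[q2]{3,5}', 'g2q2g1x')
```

['2q2']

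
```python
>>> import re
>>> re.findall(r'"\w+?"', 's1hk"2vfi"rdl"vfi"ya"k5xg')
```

['"2vfi"', '"vfi"']

No capturing groups, so `findall` returns the 2 full match strings.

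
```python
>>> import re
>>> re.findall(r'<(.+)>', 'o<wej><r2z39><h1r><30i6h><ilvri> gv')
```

Walking the string: at [1:32] match '<wej><r2z39><h1r><30i6h><ilvri>', group 1 = 'wej><r2z39><h1r><30i6h><ilvri'.
`findall` collects group 1 from the one match (1 total).

['wej><r2z39><h1r><30i6h><ilvri']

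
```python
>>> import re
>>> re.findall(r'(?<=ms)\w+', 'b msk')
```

Because the assertion is zero-width, the text it checks is not consumed and won't appear in the result.
Matches: at [4:5] → 'k'.
Since nothing is captured, `findall` lists the 1 matched substring directly.

['k']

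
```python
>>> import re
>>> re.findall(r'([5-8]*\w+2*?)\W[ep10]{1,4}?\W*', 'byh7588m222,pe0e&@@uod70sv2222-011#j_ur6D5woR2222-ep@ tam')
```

With a single group, `findall` returns only what that group captured — 3 items.

['byh7588m222', 'uod70sv2222', 'j_ur6D5woR2222']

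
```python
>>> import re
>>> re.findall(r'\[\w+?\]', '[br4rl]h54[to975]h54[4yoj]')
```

['[br4rl]', '[to975]', '[4yoj]']

No capturing groups, so `findall` returns the 3 full match strings.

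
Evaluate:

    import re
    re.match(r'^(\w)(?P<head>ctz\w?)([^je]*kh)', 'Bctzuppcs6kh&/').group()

With `match`, the pattern is implicitly anchored at the beginning.
The match spans [0:12] → 'Bctzuppcs6kh'.

'Bctzuppcs6kh'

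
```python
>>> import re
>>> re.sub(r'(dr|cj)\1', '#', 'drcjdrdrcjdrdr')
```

A backreference is literal: `\1` must see the identical characters the first group matched.
Each match is replaced by '#'.

'drcj#cj#'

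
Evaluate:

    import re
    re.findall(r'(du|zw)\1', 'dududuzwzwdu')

`\1` is not a pattern — it's the concrete string captured by group 1, re-applied verbatim.
With a single group, `findall` returns only what that group captured — 2 items.

['du', 'zw']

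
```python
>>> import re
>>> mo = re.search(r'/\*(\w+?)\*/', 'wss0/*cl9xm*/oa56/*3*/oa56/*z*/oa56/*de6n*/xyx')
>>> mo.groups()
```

('cl9xm',)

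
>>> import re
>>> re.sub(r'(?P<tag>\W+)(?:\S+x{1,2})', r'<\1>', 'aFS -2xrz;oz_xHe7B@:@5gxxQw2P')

'aFS< ->Qw2P'

The pattern matches one or more of a non-word character (captured as 'tag'); then one or more of a non-whitespace character, then 1 to 2 of a literal 'x' (non-capturing group).
Matches: at [3:25] → ' -2xrz;oz_xHe7B@:@5gxx'.
`\1` in the replacement pulls in group 1's text for each match.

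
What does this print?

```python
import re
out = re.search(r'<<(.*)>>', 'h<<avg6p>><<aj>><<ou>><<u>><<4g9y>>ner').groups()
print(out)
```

`search` walks the string left to right and returns the first match it finds.
The match spans [1:35] → '<<avg6p>><<aj>><<ou>><<u>><<4g9y>>'.
Captured: group 1 = 'avg6p>><<aj>><<ou>><<u>><<4g9y'.

('avg6p>><<aj>><<ou>><<u>><<4g9y',)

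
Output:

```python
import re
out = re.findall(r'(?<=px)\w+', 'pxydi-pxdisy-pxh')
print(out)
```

['ydi', 'disy', 'h']

The `(?=…)`/`(?<=…)` assertion just peeks at neighbouring text; it doesn't advance the match position.
`findall` yields the raw match text (3 of them) because the pattern has no groups.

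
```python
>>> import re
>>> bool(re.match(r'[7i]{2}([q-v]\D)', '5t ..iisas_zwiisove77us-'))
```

False

The pattern matches exactly 2 of one of [7i]; then a character in [q-v], then a non-digit (captured).
With `match`, the pattern is implicitly anchored at the beginning.
Here position 0 doesn't satisfy it, so the call returns None, and `bool(None)` is False.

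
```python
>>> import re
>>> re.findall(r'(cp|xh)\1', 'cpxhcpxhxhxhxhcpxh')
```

['xh', 'xh']

The backreference `\1` re-matches whatever the first group consumed, character for character.
Matches: at [6:10] match 'xhxh', group 1 = 'xh'; at [10:14] match 'xhxh', group 1 = 'xh'.
`findall` collects group 1 from each match (2 total).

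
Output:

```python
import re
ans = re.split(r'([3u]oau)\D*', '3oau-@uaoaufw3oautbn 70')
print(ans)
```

Because the pattern has a capturing group, `split` also inserts each captured text between the pieces.

['', '3oau', '', '3oau', '70']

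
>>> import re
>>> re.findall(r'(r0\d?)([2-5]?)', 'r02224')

2 groups means the one result is a tuple of 2 captured strings — 1 here.

[('r02', '2')]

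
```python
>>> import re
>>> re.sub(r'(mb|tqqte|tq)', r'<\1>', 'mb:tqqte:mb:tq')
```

Alternation isn't longest-match — the leftmost alternative that fits at this position is chosen.
Matches: at [0:2] → 'mb'; at [3:8] → 'tqqte'; at [9:11] → 'mb'; at [12:14] → 'tq'.
Each match is replaced using the text its own group 1 captured.

'<mb>:<tqqte>:<mb>:<tq>'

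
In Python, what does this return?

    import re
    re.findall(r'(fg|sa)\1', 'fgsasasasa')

['sa', 'sa']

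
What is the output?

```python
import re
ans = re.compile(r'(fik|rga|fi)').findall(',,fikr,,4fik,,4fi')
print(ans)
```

['fik', 'fik', 'fi']

Branches in `(...|...)` are attempted left-to-right; the first branch that allows the whole pattern to succeed is taken.
Scanning left to right: at [2:5] match 'fik', group 1 = 'fik'; at [9:12] match 'fik', group 1 = 'fik'; at [15:17] match 'fi', group 1 = 'fi'.
With a single group, `findall` returns only what that group captured — 3 items.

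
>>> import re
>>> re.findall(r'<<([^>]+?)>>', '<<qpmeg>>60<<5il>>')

Because there's exactly one group, `findall` drops the full match and keeps group 1 from each hit.

['qpmeg', '5il']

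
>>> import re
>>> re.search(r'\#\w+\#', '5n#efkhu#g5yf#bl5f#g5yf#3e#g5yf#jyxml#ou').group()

'#efkhu#'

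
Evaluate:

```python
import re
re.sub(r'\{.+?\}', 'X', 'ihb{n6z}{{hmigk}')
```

'ihbXX'

A `+?`/`*?`/`{m,n}?` starts at its minimum and grows only as far as needed for what follows to match.
Every occurrence is swapped for 'X'.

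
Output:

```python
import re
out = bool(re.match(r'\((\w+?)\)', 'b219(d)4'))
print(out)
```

False

`match` is anchored at position 0; if the pattern doesn't fit there, it returns None.
Here the pattern fails at index 0, so the call returns None, and `bool(None)` is False.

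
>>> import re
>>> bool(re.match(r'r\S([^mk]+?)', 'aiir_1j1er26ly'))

False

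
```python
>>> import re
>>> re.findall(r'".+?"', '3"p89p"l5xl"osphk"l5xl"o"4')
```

With the lazy modifier that quantifier settles for the fewest repetitions that let the rest of the pattern succeed (the atoms after it are unaffected and can still be greedy).
Walking the string: at [1:7] → '"p89p"'; at [11:18] → '"osphk"'; at [22:25] → '"o"'.
Since nothing is captured, `findall` lists the 3 matched substrings directly.

['"p89p"', '"osphk"', '"o"']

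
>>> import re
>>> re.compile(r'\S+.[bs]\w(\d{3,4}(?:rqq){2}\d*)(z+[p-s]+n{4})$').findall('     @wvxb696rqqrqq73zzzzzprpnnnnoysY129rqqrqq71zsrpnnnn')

Pattern: one or more of a non-whitespace character, then any character; then one of [bs], then a word character; then 3 to 4 of a digit, then the literal 'rqq' repeated 2 times, then zero or more of a digit (captured); then one or more of a literal 'z', then one or more of a character in [p-s], then exactly 4 of a literal 'n' (captured); then anchored at the end.
2 groups means the one result is a tuple of 2 captured strings — 1 here.

[('129rqqrqq71', 'zsrpnnnn')]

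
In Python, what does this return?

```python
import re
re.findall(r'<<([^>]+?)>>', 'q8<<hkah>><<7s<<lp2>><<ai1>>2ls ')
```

One capturing group, so `findall` returns just the captured substring from each match — 3 in all.

['hkah', '7s<<lp2', 'ai1']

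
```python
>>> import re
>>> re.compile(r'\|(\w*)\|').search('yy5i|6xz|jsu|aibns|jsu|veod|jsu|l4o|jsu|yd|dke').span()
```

(4, 9)

`re.search` scans for the first position where the pattern succeeds.
The match spans [4:9] → '|6xz|'.
Captured: group 1 = '6xz'.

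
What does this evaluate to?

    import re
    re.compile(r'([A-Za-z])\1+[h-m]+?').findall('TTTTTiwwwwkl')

['T', 'w']

`\1` has to match the exact text group 1 already captured.
Because there's exactly one group, `findall` drops the full match and keeps group 1 from each hit.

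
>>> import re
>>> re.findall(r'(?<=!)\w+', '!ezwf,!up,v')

['ezwf', 'up']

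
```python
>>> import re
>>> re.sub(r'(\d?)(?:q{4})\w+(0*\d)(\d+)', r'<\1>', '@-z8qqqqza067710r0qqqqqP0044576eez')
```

'@-z<8>eez'

Each match is replaced using the text its own group 1 captured.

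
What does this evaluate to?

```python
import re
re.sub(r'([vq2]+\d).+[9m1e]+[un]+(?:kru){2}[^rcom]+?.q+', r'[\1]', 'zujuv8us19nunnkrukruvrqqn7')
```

This matches one or more of one of [vq2], then a digit (captured); then one or more of any character; then one or more of one of [9m1e]; then one or more of one of [un], then the literal 'kru' repeated 2 times, then one or more of any character except [rcom] (lazy); then any character, then one or more of a literal 'q'.
Matches: at [4:24] → 'v8us19nunnkrukruvrqq'.
Each match is replaced using the text its own group 1 captured.

'zuju[v8]n7'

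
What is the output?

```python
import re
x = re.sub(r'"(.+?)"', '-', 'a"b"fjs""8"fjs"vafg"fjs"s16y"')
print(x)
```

a-fjs-fjs-fjs-

Lazy quantifiers expand one character at a time until the remainder of the pattern can match.
Matches: at [1:4] → '"b"'; at [7:11] → '""8"'; at [14:20] → '"vafg"'; at [23:29] → '"s16y"'.
Every occurrence is swapped for '-'.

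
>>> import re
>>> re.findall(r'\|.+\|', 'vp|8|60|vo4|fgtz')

['|8|60|vo4|']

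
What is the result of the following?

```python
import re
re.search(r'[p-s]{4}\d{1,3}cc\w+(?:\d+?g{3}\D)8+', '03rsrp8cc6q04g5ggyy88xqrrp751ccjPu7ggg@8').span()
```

Pattern: exactly 4 of a character in [p-s], then 1 to 3 of a digit, then the literal 'cc'; then one or more of a word character; then one or more of a digit (lazy), then exactly 3 of a literal 'g', then a non-digit (non-capturing group); then one or more of a literal '8'.
Unlike `match`, `search` isn't anchored — it looks for the pattern anywhere in the string.
The match spans [2:40] → 'rsrp8cc6q04g5ggyy88xqrrp751ccjPu7ggg@8'.

(2, 40)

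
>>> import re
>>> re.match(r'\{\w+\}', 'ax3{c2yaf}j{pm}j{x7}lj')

None

`re.match` only tries the pattern at the start of the string.
Here the pattern fails at index 0, so the call returns None.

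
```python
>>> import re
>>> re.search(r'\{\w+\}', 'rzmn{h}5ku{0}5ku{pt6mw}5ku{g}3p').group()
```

'{h}'

`search` walks the string left to right and returns the first match it finds.
The match spans [4:7] → '{h}'.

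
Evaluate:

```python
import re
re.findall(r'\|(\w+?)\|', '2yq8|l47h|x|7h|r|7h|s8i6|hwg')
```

['l47h', '7h', '7h']

Scanning left to right: at [4:10] match '|l47h|', group 1 = 'l47h'; at [11:15] match '|7h|', group 1 = '7h'; at [16:20] match '|7h|', group 1 = '7h'.
One capturing group, so `findall` returns just the captured substring from each match — 3 in all.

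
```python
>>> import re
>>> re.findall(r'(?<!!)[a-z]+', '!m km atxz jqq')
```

['km', 'atxz', 'jqq']

`(?!…)`/`(?<!…)` only lets a position through if the neighbouring text does NOT match; no characters are consumed.
With no groups in the pattern, `findall` gives back each whole match — 3 here.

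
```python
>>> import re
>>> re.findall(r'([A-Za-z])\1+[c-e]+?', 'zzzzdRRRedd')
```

['z', 'R']

`\1` is not a pattern — it's the concrete string captured by group 1, re-applied verbatim.
Because there's exactly one group, `findall` drops the full match and keeps group 1 from each hit.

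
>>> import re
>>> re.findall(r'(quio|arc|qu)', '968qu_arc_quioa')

The regex engine tests alternatives in the order written; an earlier branch that matches wins even if a later one would match more.
Walking the string: at [3:5] match 'qu', group 1 = 'qu'; at [6:9] match 'arc', group 1 = 'arc'; at [10:14] match 'quio', group 1 = 'quio'.
One capturing group, so `findall` returns just the captured substring from each match — 3 in all.

['qu', 'arc', 'quio']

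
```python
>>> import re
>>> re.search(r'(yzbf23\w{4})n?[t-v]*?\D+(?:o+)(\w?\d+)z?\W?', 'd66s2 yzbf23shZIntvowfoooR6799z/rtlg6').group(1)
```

This matches the literal 'yzb', then the literal 'f23', then exactly 4 of a word character (captured); then optionally the literal 'n', then zero or more of a character in [t-v] (lazy), then one or more of a non-digit; then one or more of a literal 'o' (non-capturing group); then optionally a word character, then one or more of a digit (captured); then optionally a literal 'z', then optionally a non-word character.
Unlike `match`, `search` isn't anchored — it looks for the pattern anywhere in the string.
The match spans [6:32] → 'yzbf23shZIntvowfoooR6799z/'.
Captured: group 1 = 'yzbf23shZI', group 2 = 'R6799'.

'yzbf23shZI'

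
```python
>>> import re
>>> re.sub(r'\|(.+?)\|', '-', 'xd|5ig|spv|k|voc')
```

'xd-spv-voc'

A non-greedy quantifier consumes as few characters as it can — just enough that the remainder of the pattern still matches from where it stops; whatever follows it matches normally.
Matches: at [2:7] → '|5ig|'; at [10:13] → '|k|'.
`sub` substitutes '-' at each match site.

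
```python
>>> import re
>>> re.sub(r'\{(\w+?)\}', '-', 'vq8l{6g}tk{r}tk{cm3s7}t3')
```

Matches: at [4:8] → '{6g}'; at [10:13] → '{r}'; at [15:22] → '{cm3s7}'.
Every occurrence is swapped for '-'.

'vq8l-tk-tk-t3'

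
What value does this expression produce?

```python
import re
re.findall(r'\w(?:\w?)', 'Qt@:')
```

The pattern matches a word character; then optionally a word character (non-capturing group).
Matches: at [0:2] → 'Qt'.
`findall` yields the raw match text (1 of them) because the pattern has no groups.

['Qt']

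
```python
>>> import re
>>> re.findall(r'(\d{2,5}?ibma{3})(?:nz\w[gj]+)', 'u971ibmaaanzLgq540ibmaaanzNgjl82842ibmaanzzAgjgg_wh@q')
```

['971ibmaaa', '540ibmaaa']

Because there's exactly one group, `findall` drops the full match and keeps group 1 from each hit.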